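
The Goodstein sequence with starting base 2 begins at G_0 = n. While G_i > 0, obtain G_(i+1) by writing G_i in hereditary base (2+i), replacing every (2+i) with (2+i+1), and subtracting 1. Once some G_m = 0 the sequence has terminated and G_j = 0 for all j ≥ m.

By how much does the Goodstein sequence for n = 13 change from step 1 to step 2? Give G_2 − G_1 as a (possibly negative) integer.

[0] 13 ≡ 2^(2 + 1) + 2^2 + 1 (base 2). Lift 3: 109. −1: 108.
[1] 108 ≡ 3^(3 + 1) + 3^3 (base 3). Lift 4: 1280. −1: 1279.

1171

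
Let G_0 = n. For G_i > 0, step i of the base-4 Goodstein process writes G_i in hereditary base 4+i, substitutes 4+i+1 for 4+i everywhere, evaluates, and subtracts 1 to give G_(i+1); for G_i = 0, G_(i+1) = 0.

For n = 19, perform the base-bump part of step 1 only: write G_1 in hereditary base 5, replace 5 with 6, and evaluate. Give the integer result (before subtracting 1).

38

[0] 19 ≡ 4^2 + 3 (base 4). Lift 5: 28. −1: 27.
[1] 27 ≡ 5^2 + 2 (base 5). Lift 6: 38. −1: 37.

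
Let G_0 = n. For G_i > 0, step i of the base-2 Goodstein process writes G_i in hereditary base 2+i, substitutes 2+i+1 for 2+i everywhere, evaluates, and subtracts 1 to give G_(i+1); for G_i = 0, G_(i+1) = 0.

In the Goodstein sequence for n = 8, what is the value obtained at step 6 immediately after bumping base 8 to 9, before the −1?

774841152

8 —HB2→ 2^(2 + 1) —bump→ 3^(3 + 1) = 81 —(−1)→ 80
80 —HB3→ 2·3^3 + 2·3^2 + 2·3 + 2 —bump→ 2·4^4 + 2·4^2 + 2·4 + 2 = 554 —(−1)→ 553
553 —HB4→ 2·4^4 + 2·4^2 + 2·4 + 1 —bump→ 2·5^5 + 2·5^2 + 2·5 + 1 = 6311 —(−1)→ 6310
6310 —HB5→ 2·5^5 + 2·5^2 + 2·5 —bump→ 2·6^6 + 2·6^2 + 2·6 = 93396 —(−1)→ 93395
93395 —HB6→ 2·6^6 + 2·6^2 + 6 + 5 —bump→ 2·7^7 + 2·7^2 + 7 + 5 = 1647196 —(−1)→ 1647195
1647195 —HB7→ 2·7^7 + 2·7^2 + 7 + 4 —bump→ 2·8^8 + 2·8^2 + 8 + 4 = 33554572 —(−1)→ 33554571
33554571 —HB8→ 2·8^8 + 2·8^2 + 8 + 3 —bump→ 2·9^9 + 2·9^2 + 9 + 3 = 774841152 —(−1)→ 774841151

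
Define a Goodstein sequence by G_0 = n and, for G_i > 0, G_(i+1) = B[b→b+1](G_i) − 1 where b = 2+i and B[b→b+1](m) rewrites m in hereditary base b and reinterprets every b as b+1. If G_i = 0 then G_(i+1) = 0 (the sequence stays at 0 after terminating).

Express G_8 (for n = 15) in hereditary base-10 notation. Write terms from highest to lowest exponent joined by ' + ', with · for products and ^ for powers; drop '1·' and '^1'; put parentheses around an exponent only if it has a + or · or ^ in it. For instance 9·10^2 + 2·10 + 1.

10^(10 + 1) + 7·10^7 + 7·10^6 + 7·10^5 + 7·10^4 + 7·10^3 + 7·10^2 + 7·10 + 5

(0) 15|_2 = 2^(2 + 1) + 2^2 + 2 + 1 ↦ 3^(3 + 1) + 3^3 + 3 + 1|_3 = 112 ⇒ 111
(1) 111|_3 = 3^(3 + 1) + 3^3 + 3 ↦ 4^(4 + 1) + 4^4 + 4|_4 = 1284 ⇒ 1283
(2) 1283|_4 = 4^(4 + 1) + 4^4 + 3 ↦ 5^(5 + 1) + 5^5 + 3|_5 = 18753 ⇒ 18752
(3) 18752|_5 = 5^(5 + 1) + 5^5 + 2 ↦ 6^(6 + 1) + 6^6 + 2|_6 = 326594 ⇒ 326593
(4) 326593|_6 = 6^(6 + 1) + 6^6 + 1 ↦ 7^(7 + 1) + 7^7 + 1|_7 = 6588345 ⇒ 6588344
(5) 6588344|_7 = 7^(7 + 1) + 7^7 ↦ 8^(8 + 1) + 8^8|_8 = 150994944 ⇒ 150994943
(6) 150994943|_8 = 8^(8 + 1) + 7·8^7 + 7·8^6 + 7·8^5 + 7·8^4 + 7·8^3 + 7·8^2 + 7·8 + 7 ↦ 9^(9 + 1) + 7·9^7 + 7·9^6 + 7·9^5 + 7·9^4 + 7·9^3 + 7·9^2 + 7·9 + 7|_9 = 3524450281 ⇒ 3524450280
(7) 3524450280|_9 = 9^(9 + 1) + 7·9^7 + 7·9^6 + 7·9^5 + 7·9^4 + 7·9^3 + 7·9^2 + 7·9 + 6 ↦ 10^(10 + 1) + 7·10^7 + 7·10^6 + 7·10^5 + 7·10^4 + 7·10^3 + 7·10^2 + 7·10 + 6|_10 = 100077777776 ⇒ 100077777775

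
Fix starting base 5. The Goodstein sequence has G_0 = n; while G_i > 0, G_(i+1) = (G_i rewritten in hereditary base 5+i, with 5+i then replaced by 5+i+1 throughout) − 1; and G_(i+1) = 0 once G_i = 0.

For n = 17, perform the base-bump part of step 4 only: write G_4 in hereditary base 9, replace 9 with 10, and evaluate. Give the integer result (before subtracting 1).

26

17 —HB5→ 3·5 + 2 —bump→ 3·6 + 2 = 20 —(−1)→ 19
19 —HB6→ 3·6 + 1 —bump→ 3·7 + 1 = 22 —(−1)→ 21
21 —HB7→ 3·7 —bump→ 3·8 = 24 —(−1)→ 23
23 —HB8→ 2·8 + 7 —bump→ 2·9 + 7 = 25 —(−1)→ 24
24 —HB9→ 2·9 + 6 —bump→ 2·10 + 6 = 26 —(−1)→ 25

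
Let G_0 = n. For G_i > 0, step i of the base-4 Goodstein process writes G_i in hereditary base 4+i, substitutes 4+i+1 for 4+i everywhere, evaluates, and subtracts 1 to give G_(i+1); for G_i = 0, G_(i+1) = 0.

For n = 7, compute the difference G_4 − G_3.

0

G_0=7  [base 4] 4 + 3  →[4↦5]→  5 + 3 = 8  −1 ⇒ G_1=7
G_1=7  [base 5] 5 + 2  →[5↦6]→  6 + 2 = 8  −1 ⇒ G_2=7
G_2=7  [base 6] 6 + 1  →[6↦7]→  7 + 1 = 8  −1 ⇒ G_3=7
G_3=7  [base 7] 7  →[7↦8]→  8 = 8  −1 ⇒ G_4=7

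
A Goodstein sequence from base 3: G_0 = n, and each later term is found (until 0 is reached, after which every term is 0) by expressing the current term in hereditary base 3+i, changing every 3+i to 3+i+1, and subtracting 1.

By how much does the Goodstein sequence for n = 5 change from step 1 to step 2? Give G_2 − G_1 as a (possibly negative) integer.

(0) 5|_3 = 3 + 2 ↦ 4 + 2|_4 = 6 ⇒ 5
(1) 5|_4 = 4 + 1 ↦ 5 + 1|_5 = 6 ⇒ 5

0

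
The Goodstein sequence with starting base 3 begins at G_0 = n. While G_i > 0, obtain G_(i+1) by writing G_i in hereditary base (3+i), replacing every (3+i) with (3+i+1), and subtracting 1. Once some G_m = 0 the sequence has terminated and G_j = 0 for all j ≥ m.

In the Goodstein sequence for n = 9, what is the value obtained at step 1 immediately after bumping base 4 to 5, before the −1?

(0) 9|_3 = 3^2 ↦ 4^2|_4 = 16 ⇒ 15
(1) 15|_4 = 3·4 + 3 ↦ 3·5 + 3|_5 = 18 ⇒ 17

18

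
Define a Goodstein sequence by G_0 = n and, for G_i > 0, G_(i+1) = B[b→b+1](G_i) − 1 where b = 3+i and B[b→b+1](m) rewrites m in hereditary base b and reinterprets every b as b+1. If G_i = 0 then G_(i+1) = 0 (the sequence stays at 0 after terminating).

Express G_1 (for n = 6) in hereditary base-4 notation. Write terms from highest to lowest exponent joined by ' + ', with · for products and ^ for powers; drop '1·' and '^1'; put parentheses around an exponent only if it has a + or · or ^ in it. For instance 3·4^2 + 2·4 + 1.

4 + 3

i=0: 6 = 2·3 (b=3); 3→4: 2·4 = 8; 8−1 = 7
i=1: 7 = 4 + 3 (b=4); 4→5: 5 + 3 = 8; 8−1 = 7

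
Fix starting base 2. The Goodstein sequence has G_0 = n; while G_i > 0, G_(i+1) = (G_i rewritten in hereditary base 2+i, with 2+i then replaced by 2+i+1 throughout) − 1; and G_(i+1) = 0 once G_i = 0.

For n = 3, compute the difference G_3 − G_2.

[0] 3 ≡ 2 + 1 (base 2). Lift 3: 4. −1: 3.
[1] 3 ≡ 3 (base 3). Lift 4: 4. −1: 3.
[2] 3 ≡ 3 (base 4). Lift 5: 3. −1: 2.

-1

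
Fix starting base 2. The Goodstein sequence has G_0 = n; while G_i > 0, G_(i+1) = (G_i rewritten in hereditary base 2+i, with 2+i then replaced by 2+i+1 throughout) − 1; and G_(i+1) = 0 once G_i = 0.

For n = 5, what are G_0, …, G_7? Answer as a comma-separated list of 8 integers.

G_0=5  [base 2] 2^2 + 1  →[2↦3]→  3^3 + 1 = 28  −1 ⇒ G_1=27
G_1=27  [base 3] 3^3  →[3↦4]→  4^4 = 256  −1 ⇒ G_2=255
G_2=255  [base 4] 3·4^3 + 3·4^2 + 3·4 + 3  →[4↦5]→  3·5^3 + 3·5^2 + 3·5 + 3 = 468  −1 ⇒ G_3=467
G_3=467  [base 5] 3·5^3 + 3·5^2 + 3·5 + 2  →[5↦6]→  3·6^3 + 3·6^2 + 3·6 + 2 = 776  −1 ⇒ G_4=775
G_4=775  [base 6] 3·6^3 + 3·6^2 + 3·6 + 1  →[6↦7]→  3·7^3 + 3·7^2 + 3·7 + 1 = 1198  −1 ⇒ G_5=1197
G_5=1197  [base 7] 3·7^3 + 3·7^2 + 3·7  →[7↦8]→  3·8^3 + 3·8^2 + 3·8 = 1752  −1 ⇒ G_6=1751
G_6=1751  [base 8] 3·8^3 + 3·8^2 + 2·8 + 7  →[8↦9]→  3·9^3 + 3·9^2 + 2·9 + 7 = 2455  −1 ⇒ G_7=2454

5, 27, 255, 467, 775, 1197, 1751, 2454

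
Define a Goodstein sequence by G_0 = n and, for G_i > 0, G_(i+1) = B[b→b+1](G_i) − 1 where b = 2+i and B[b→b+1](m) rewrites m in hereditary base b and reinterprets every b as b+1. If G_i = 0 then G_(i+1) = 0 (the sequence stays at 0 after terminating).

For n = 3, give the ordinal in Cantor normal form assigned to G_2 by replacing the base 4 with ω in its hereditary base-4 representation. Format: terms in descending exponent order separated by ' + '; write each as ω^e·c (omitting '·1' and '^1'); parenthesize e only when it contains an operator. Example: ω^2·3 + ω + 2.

3

(0) 3|_2 = 2 + 1 ↦ 3 + 1|_3 = 4 ⇒ 3
(1) 3|_3 = 3 ↦ 4|_4 = 4 ⇒ 3
(2) 3|_4 = 3 ↦ 3|_5 = 3 ⇒ 2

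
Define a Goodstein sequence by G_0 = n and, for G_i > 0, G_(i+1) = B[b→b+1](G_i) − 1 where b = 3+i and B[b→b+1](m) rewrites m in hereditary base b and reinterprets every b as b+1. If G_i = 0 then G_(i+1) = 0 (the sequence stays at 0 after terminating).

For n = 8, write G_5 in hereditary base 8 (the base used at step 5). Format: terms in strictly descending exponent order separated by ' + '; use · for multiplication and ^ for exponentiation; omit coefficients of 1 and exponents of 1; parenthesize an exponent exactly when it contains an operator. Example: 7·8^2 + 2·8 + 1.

8 + 3

base 3: 8 = 2·3 + 2; at 4: 2·4 + 2 = 10; next = 9
base 4: 9 = 2·4 + 1; at 5: 2·5 + 1 = 11; next = 10
base 5: 10 = 2·5; at 6: 2·6 = 12; next = 11
base 6: 11 = 6 + 5; at 7: 7 + 5 = 12; next = 11
base 7: 11 = 7 + 4; at 8: 8 + 4 = 12; next = 11
base 8: 11 = 8 + 3; at 9: 9 + 3 = 12; next = 11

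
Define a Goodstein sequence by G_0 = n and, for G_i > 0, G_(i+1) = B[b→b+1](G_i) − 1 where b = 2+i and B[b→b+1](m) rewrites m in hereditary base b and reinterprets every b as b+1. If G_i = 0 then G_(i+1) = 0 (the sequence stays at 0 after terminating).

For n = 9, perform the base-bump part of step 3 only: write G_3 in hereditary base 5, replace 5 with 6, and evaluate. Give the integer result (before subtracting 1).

140744

(0) 9|_2 = 2^(2 + 1) + 1 ↦ 3^(3 + 1) + 1|_3 = 82 ⇒ 81
(1) 81|_3 = 3^(3 + 1) ↦ 4^(4 + 1)|_4 = 1024 ⇒ 1023
(2) 1023|_4 = 3·4^4 + 3·4^3 + 3·4^2 + 3·4 + 3 ↦ 3·5^5 + 3·5^3 + 3·5^2 + 3·5 + 3|_5 = 9843 ⇒ 9842
(3) 9842|_5 = 3·5^5 + 3·5^3 + 3·5^2 + 3·5 + 2 ↦ 3·6^6 + 3·6^3 + 3·6^2 + 3·6 + 2|_6 = 140744 ⇒ 140743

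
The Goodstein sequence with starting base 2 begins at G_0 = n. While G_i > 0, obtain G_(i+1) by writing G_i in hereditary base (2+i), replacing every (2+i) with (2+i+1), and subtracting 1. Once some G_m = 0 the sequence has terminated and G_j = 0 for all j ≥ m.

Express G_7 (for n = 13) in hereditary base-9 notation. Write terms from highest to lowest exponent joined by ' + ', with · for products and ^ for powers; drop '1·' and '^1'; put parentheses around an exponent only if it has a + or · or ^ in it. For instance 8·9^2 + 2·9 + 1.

base 2: 13 = 2^(2 + 1) + 2^2 + 1; at 3: 3^(3 + 1) + 3^3 + 1 = 109; next = 108
base 3: 108 = 3^(3 + 1) + 3^3; at 4: 4^(4 + 1) + 4^4 = 1280; next = 1279
base 4: 1279 = 4^(4 + 1) + 3·4^3 + 3·4^2 + 3·4 + 3; at 5: 5^(5 + 1) + 3·5^3 + 3·5^2 + 3·5 + 3 = 16093; next = 16092
base 5: 16092 = 5^(5 + 1) + 3·5^3 + 3·5^2 + 3·5 + 2; at 6: 6^(6 + 1) + 3·6^3 + 3·6^2 + 3·6 + 2 = 280712; next = 280711
base 6: 280711 = 6^(6 + 1) + 3·6^3 + 3·6^2 + 3·6 + 1; at 7: 7^(7 + 1) + 3·7^3 + 3·7^2 + 3·7 + 1 = 5765999; next = 5765998
base 7: 5765998 = 7^(7 + 1) + 3·7^3 + 3·7^2 + 3·7; at 8: 8^(8 + 1) + 3·8^3 + 3·8^2 + 3·8 = 134219480; next = 134219479
base 8: 134219479 = 8^(8 + 1) + 3·8^3 + 3·8^2 + 2·8 + 7; at 9: 9^(9 + 1) + 3·9^3 + 3·9^2 + 2·9 + 7 = 3486786856; next = 3486786855
base 9: 3486786855 = 9^(9 + 1) + 3·9^3 + 3·9^2 + 2·9 + 6; at 10: 10^(10 + 1) + 3·10^3 + 3·10^2 + 2·10 + 6 = 100000003326; next = 100000003325

9^(9 + 1) + 3·9^3 + 3·9^2 + 2·9 + 6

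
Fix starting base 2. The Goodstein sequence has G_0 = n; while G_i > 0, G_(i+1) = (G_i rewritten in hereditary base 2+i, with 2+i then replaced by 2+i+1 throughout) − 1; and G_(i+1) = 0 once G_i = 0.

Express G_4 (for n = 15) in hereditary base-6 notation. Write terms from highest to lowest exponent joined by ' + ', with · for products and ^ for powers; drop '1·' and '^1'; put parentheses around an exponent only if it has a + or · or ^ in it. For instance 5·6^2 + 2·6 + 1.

i=0: 15 = 2^(2 + 1) + 2^2 + 2 + 1 (b=2); 2→3: 3^(3 + 1) + 3^3 + 3 + 1 = 112; 112−1 = 111
i=1: 111 = 3^(3 + 1) + 3^3 + 3 (b=3); 3→4: 4^(4 + 1) + 4^4 + 4 = 1284; 1284−1 = 1283
i=2: 1283 = 4^(4 + 1) + 4^4 + 3 (b=4); 4→5: 5^(5 + 1) + 5^5 + 3 = 18753; 18753−1 = 18752
i=3: 18752 = 5^(5 + 1) + 5^5 + 2 (b=5); 5→6: 6^(6 + 1) + 6^6 + 2 = 326594; 326594−1 = 326593
i=4: 326593 = 6^(6 + 1) + 6^6 + 1 (b=6); 6→7: 7^(7 + 1) + 7^7 + 1 = 6588345; 6588345−1 = 6588344

6^(6 + 1) + 6^6 + 1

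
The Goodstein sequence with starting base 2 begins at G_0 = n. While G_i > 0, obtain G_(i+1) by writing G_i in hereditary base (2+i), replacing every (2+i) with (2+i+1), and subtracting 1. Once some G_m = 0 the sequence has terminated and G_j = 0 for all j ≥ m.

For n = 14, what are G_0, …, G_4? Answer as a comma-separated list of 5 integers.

i=0: 14 = 2^(2 + 1) + 2^2 + 2 (b=2); 2→3: 3^(3 + 1) + 3^3 + 3 = 111; 111−1 = 110
i=1: 110 = 3^(3 + 1) + 3^3 + 2 (b=3); 3→4: 4^(4 + 1) + 4^4 + 2 = 1282; 1282−1 = 1281
i=2: 1281 = 4^(4 + 1) + 4^4 + 1 (b=4); 4→5: 5^(5 + 1) + 5^5 + 1 = 18751; 18751−1 = 18750
i=3: 18750 = 5^(5 + 1) + 5^5 (b=5); 5→6: 6^(6 + 1) + 6^6 = 326592; 326592−1 = 326591

14, 110, 1281, 18750, 326591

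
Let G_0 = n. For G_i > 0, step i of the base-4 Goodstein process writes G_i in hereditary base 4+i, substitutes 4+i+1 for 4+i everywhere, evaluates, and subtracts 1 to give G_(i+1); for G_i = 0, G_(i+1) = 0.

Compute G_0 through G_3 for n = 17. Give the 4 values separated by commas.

17, 25, 35, 39

[0] 17 ≡ 4^2 + 1 (base 4). Lift 5: 26. −1: 25.
[1] 25 ≡ 5^2 (base 5). Lift 6: 36. −1: 35.
[2] 35 ≡ 5·6 + 5 (base 6). Lift 7: 40. −1: 39.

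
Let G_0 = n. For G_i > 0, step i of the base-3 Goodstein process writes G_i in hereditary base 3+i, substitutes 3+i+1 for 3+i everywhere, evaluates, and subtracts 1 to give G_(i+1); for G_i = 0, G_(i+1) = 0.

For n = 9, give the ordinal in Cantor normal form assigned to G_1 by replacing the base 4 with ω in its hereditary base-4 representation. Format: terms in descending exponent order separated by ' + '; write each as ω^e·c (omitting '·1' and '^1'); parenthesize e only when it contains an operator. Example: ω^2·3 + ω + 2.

ω·3 + 3

[0] 9 ≡ 3^2 (base 3). Lift 4: 16. −1: 15.
[1] 15 ≡ 3·4 + 3 (base 4). Lift 5: 18. −1: 17.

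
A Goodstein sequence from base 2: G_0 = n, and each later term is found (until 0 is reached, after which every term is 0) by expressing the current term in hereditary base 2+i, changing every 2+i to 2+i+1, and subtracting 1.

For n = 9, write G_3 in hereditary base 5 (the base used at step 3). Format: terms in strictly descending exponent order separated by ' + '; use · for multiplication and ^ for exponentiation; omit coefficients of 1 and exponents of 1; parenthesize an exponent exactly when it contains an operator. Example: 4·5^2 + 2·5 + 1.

3·5^5 + 3·5^3 + 3·5^2 + 3·5 + 2

i=0: 9 = 2^(2 + 1) + 1 (b=2); 2→3: 3^(3 + 1) + 1 = 82; 82−1 = 81
i=1: 81 = 3^(3 + 1) (b=3); 3→4: 4^(4 + 1) = 1024; 1024−1 = 1023
i=2: 1023 = 3·4^4 + 3·4^3 + 3·4^2 + 3·4 + 3 (b=4); 4→5: 3·5^5 + 3·5^3 + 3·5^2 + 3·5 + 3 = 9843; 9843−1 = 9842
i=3: 9842 = 3·5^5 + 3·5^3 + 3·5^2 + 3·5 + 2 (b=5); 5→6: 3·6^6 + 3·6^3 + 3·6^2 + 3·6 + 2 = 140744; 140744−1 = 140743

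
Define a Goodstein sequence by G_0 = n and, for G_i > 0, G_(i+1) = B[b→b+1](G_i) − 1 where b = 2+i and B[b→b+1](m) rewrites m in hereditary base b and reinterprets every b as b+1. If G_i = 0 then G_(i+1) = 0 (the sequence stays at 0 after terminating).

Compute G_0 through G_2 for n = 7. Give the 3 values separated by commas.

7, 30, 259

G_0 = 7. HB_2(7) = 2^2 + 2 + 1. Bump = 31. G_1 = 30.
G_1 = 30. HB_3(30) = 3^3 + 3. Bump = 260. G_2 = 259.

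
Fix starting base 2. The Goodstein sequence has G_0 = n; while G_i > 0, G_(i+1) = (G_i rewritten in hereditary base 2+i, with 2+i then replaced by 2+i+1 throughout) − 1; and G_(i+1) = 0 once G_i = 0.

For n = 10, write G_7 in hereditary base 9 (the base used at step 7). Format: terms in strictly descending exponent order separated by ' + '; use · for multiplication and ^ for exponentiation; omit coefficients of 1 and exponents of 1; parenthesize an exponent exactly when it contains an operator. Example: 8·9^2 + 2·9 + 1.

5·9^9 + 5·9^5 + 5·9^4 + 5·9^3 + 5·9^2 + 5·9 + 2

(0) 10|_2 = 2^(2 + 1) + 2 ↦ 3^(3 + 1) + 3|_3 = 84 ⇒ 83
(1) 83|_3 = 3^(3 + 1) + 2 ↦ 4^(4 + 1) + 2|_4 = 1026 ⇒ 1025
(2) 1025|_4 = 4^(4 + 1) + 1 ↦ 5^(5 + 1) + 1|_5 = 15626 ⇒ 15625
(3) 15625|_5 = 5^(5 + 1) ↦ 6^(6 + 1)|_6 = 279936 ⇒ 279935
(4) 279935|_6 = 5·6^6 + 5·6^5 + 5·6^4 + 5·6^3 + 5·6^2 + 5·6 + 5 ↦ 5·7^7 + 5·7^5 + 5·7^4 + 5·7^3 + 5·7^2 + 5·7 + 5|_7 = 4215755 ⇒ 4215754
(5) 4215754|_7 = 5·7^7 + 5·7^5 + 5·7^4 + 5·7^3 + 5·7^2 + 5·7 + 4 ↦ 5·8^8 + 5·8^5 + 5·8^4 + 5·8^3 + 5·8^2 + 5·8 + 4|_8 = 84073324 ⇒ 84073323
(6) 84073323|_8 = 5·8^8 + 5·8^5 + 5·8^4 + 5·8^3 + 5·8^2 + 5·8 + 3 ↦ 5·9^9 + 5·9^5 + 5·9^4 + 5·9^3 + 5·9^2 + 5·9 + 3|_9 = 1937434593 ⇒ 1937434592
(7) 1937434592|_9 = 5·9^9 + 5·9^5 + 5·9^4 + 5·9^3 + 5·9^2 + 5·9 + 2 ↦ 5·10^10 + 5·10^5 + 5·10^4 + 5·10^3 + 5·10^2 + 5·10 + 2|_10 = 50000555552 ⇒ 50000555551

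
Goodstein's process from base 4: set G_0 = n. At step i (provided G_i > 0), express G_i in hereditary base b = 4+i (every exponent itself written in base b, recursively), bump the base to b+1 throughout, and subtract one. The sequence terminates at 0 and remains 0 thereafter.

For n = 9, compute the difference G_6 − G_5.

[0] 9 ≡ 2·4 + 1 (base 4). Lift 5: 11. −1: 10.
[1] 10 ≡ 2·5 (base 5). Lift 6: 12. −1: 11.
[2] 11 ≡ 6 + 5 (base 6). Lift 7: 12. −1: 11.
[3] 11 ≡ 7 + 4 (base 7). Lift 8: 12. −1: 11.
[4] 11 ≡ 8 + 3 (base 8). Lift 9: 12. −1: 11.
[5] 11 ≡ 9 + 2 (base 9). Lift 10: 12. −1: 11.

0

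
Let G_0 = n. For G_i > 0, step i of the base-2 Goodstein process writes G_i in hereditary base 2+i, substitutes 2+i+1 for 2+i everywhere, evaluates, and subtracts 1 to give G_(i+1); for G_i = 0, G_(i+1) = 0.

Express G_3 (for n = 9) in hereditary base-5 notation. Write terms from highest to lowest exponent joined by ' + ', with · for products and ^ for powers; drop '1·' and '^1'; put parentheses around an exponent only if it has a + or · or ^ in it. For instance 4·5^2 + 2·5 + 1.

3·5^5 + 3·5^3 + 3·5^2 + 3·5 + 2

[0] 9 ≡ 2^(2 + 1) + 1 (base 2). Lift 3: 82. −1: 81.
[1] 81 ≡ 3^(3 + 1) (base 3). Lift 4: 1024. −1: 1023.
[2] 1023 ≡ 3·4^4 + 3·4^3 + 3·4^2 + 3·4 + 3 (base 4). Lift 5: 9843. −1: 9842.
[3] 9842 ≡ 3·5^5 + 3·5^3 + 3·5^2 + 3·5 + 2 (base 5). Lift 6: 140744. −1: 140743.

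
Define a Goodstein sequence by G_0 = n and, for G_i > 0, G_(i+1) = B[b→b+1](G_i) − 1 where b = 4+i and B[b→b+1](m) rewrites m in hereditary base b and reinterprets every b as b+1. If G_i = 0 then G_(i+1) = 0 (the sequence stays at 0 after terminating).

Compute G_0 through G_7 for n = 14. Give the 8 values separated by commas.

base 4: 14 = 3·4 + 2; at 5: 3·5 + 2 = 17; next = 16
base 5: 16 = 3·5 + 1; at 6: 3·6 + 1 = 19; next = 18
base 6: 18 = 3·6; at 7: 3·7 = 21; next = 20
base 7: 20 = 2·7 + 6; at 8: 2·8 + 6 = 22; next = 21
base 8: 21 = 2·8 + 5; at 9: 2·9 + 5 = 23; next = 22
base 9: 22 = 2·9 + 4; at 10: 2·10 + 4 = 24; next = 23
base 10: 23 = 2·10 + 3; at 11: 2·11 + 3 = 25; next = 24

14, 16, 18, 20, 21, 22, 23, 24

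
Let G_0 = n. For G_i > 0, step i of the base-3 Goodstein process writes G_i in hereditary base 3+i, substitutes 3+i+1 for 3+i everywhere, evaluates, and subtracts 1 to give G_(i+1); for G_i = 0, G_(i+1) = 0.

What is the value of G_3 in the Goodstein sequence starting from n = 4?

(0) 4|_3 = 3 + 1 ↦ 4 + 1|_4 = 5 ⇒ 4
(1) 4|_4 = 4 ↦ 5|_5 = 5 ⇒ 4
(2) 4|_5 = 4 ↦ 4|_6 = 4 ⇒ 3
(3) 3|_6 = 3 ↦ 3|_7 = 3 ⇒ 2

3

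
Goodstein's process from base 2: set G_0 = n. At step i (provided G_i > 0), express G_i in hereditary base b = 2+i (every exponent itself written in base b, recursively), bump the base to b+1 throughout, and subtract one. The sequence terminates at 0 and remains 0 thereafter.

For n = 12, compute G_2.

1065

base 2: 12 = 2^(2 + 1) + 2^2; at 3: 3^(3 + 1) + 3^3 = 108; next = 107
base 3: 107 = 3^(3 + 1) + 2·3^2 + 2·3 + 2; at 4: 4^(4 + 1) + 2·4^2 + 2·4 + 2 = 1066; next = 1065
base 4: 1065 = 4^(4 + 1) + 2·4^2 + 2·4 + 1; at 5: 5^(5 + 1) + 2·5^2 + 2·5 + 1 = 15686; next = 15685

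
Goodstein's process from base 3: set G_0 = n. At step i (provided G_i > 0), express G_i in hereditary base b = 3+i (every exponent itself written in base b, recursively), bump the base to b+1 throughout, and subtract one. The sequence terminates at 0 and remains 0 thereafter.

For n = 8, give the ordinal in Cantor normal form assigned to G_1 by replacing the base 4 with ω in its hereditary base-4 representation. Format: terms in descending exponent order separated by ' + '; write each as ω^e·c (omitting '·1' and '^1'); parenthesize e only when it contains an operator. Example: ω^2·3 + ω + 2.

[0] 8 ≡ 2·3 + 2 (base 3). Lift 4: 10. −1: 9.
[1] 9 ≡ 2·4 + 1 (base 4). Lift 5: 11. −1: 10.

ω·2 + 1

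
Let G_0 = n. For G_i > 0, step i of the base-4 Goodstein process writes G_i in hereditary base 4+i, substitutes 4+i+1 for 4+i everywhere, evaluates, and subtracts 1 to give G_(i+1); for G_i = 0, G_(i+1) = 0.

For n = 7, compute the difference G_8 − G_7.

G_0 = 7. HB_4(7) = 4 + 3. Bump = 8. G_1 = 7.
G_1 = 7. HB_5(7) = 5 + 2. Bump = 8. G_2 = 7.
G_2 = 7. HB_6(7) = 6 + 1. Bump = 8. G_3 = 7.
G_3 = 7. HB_7(7) = 7. Bump = 8. G_4 = 7.
G_4 = 7. HB_8(7) = 7. Bump = 7. G_5 = 6.
G_5 = 6. HB_9(6) = 6. Bump = 6. G_6 = 5.
G_6 = 5. HB_10(5) = 5. Bump = 5. G_7 = 4.
G_7 = 4. HB_11(4) = 4. Bump = 4. G_8 = 3.

-1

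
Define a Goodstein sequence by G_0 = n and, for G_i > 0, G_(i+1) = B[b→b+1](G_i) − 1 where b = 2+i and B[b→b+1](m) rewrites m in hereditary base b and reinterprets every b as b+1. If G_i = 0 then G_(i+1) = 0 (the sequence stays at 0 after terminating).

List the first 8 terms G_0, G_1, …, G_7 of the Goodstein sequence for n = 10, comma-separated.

10, 83, 1025, 15625, 279935, 4215754, 84073323, 1937434592

10 —HB2→ 2^(2 + 1) + 2 —bump→ 3^(3 + 1) + 3 = 84 —(−1)→ 83
83 —HB3→ 3^(3 + 1) + 2 —bump→ 4^(4 + 1) + 2 = 1026 —(−1)→ 1025
1025 —HB4→ 4^(4 + 1) + 1 —bump→ 5^(5 + 1) + 1 = 15626 —(−1)→ 15625
15625 —HB5→ 5^(5 + 1) —bump→ 6^(6 + 1) = 279936 —(−1)→ 279935
279935 —HB6→ 5·6^6 + 5·6^5 + 5·6^4 + 5·6^3 + 5·6^2 + 5·6 + 5 —bump→ 5·7^7 + 5·7^5 + 5·7^4 + 5·7^3 + 5·7^2 + 5·7 + 5 = 4215755 —(−1)→ 4215754
4215754 —HB7→ 5·7^7 + 5·7^5 + 5·7^4 + 5·7^3 + 5·7^2 + 5·7 + 4 —bump→ 5·8^8 + 5·8^5 + 5·8^4 + 5·8^3 + 5·8^2 + 5·8 + 4 = 84073324 —(−1)→ 84073323
84073323 —HB8→ 5·8^8 + 5·8^5 + 5·8^4 + 5·8^3 + 5·8^2 + 5·8 + 3 —bump→ 5·9^9 + 5·9^5 + 5·9^4 + 5·9^3 + 5·9^2 + 5·9 + 3 = 1937434593 —(−1)→ 1937434592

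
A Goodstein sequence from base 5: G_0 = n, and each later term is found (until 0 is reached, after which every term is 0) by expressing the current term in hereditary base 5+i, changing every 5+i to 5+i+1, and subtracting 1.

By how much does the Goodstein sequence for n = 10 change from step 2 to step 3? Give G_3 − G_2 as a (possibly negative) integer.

0

base 5: 10 = 2·5; at 6: 2·6 = 12; next = 11
base 6: 11 = 6 + 5; at 7: 7 + 5 = 12; next = 11
base 7: 11 = 7 + 4; at 8: 8 + 4 = 12; next = 11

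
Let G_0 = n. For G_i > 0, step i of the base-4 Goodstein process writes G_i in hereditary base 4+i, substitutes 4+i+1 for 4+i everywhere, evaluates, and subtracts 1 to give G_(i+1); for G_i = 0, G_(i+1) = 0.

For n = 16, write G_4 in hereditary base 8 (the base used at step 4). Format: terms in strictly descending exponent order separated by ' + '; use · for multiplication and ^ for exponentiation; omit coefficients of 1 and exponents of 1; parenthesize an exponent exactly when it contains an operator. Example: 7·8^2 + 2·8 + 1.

(0) 16|_4 = 4^2 ↦ 5^2|_5 = 25 ⇒ 24
(1) 24|_5 = 4·5 + 4 ↦ 4·6 + 4|_6 = 28 ⇒ 27
(2) 27|_6 = 4·6 + 3 ↦ 4·7 + 3|_7 = 31 ⇒ 30
(3) 30|_7 = 4·7 + 2 ↦ 4·8 + 2|_8 = 34 ⇒ 33
(4) 33|_8 = 4·8 + 1 ↦ 4·9 + 1|_9 = 37 ⇒ 36

4·8 + 1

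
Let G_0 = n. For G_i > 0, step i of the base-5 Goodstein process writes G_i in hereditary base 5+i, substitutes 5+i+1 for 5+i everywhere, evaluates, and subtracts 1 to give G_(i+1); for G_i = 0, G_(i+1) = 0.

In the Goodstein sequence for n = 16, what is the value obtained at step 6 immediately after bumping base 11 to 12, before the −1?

26

G_0 = 16. HB_5(16) = 3·5 + 1. Bump = 19. G_1 = 18.
G_1 = 18. HB_6(18) = 3·6. Bump = 21. G_2 = 20.
G_2 = 20. HB_7(20) = 2·7 + 6. Bump = 22. G_3 = 21.
G_3 = 21. HB_8(21) = 2·8 + 5. Bump = 23. G_4 = 22.
G_4 = 22. HB_9(22) = 2·9 + 4. Bump = 24. G_5 = 23.
G_5 = 23. HB_10(23) = 2·10 + 3. Bump = 25. G_6 = 24.
G_6 = 24. HB_11(24) = 2·11 + 2. Bump = 26. G_7 = 25.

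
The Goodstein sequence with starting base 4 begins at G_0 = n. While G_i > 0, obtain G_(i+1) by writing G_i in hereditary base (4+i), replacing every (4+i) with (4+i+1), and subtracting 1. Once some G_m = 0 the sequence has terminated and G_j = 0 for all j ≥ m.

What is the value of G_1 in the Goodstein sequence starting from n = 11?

12

step 0: 11 = 2·4 + 3; sub 5 for 4: 2·5 + 3; = 13; G_1 = 13−1 = 12
step 1: 12 = 2·5 + 2; sub 6 for 5: 2·6 + 2; = 14; G_2 = 14−1 = 13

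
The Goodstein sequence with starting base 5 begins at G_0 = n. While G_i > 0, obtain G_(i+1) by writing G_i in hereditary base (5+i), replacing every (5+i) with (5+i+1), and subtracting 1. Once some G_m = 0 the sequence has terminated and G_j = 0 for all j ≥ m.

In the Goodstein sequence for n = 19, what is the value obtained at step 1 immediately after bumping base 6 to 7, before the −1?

step 0: 19 = 3·5 + 4; sub 6 for 5: 3·6 + 4; = 22; G_1 = 22−1 = 21
step 1: 21 = 3·6 + 3; sub 7 for 6: 3·7 + 3; = 24; G_2 = 24−1 = 23

24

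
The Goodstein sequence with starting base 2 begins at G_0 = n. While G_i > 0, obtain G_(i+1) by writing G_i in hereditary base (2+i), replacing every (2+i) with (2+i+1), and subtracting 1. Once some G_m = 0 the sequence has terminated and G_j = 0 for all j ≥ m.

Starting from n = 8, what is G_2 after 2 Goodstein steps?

553

step 0: 8 = 2^(2 + 1); sub 3 for 2: 3^(3 + 1); = 81; G_1 = 81−1 = 80
step 1: 80 = 2·3^3 + 2·3^2 + 2·3 + 2; sub 4 for 3: 2·4^4 + 2·4^2 + 2·4 + 2; = 554; G_2 = 554−1 = 553
step 2: 553 = 2·4^4 + 2·4^2 + 2·4 + 1; sub 5 for 4: 2·5^5 + 2·5^2 + 2·5 + 1; = 6311; G_3 = 6311−1 = 6310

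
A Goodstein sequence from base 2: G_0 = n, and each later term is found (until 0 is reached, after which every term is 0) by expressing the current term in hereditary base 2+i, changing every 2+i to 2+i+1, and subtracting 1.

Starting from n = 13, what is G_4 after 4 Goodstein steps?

[0] 13 ≡ 2^(2 + 1) + 2^2 + 1 (base 2). Lift 3: 109. −1: 108.
[1] 108 ≡ 3^(3 + 1) + 3^3 (base 3). Lift 4: 1280. −1: 1279.
[2] 1279 ≡ 4^(4 + 1) + 3·4^3 + 3·4^2 + 3·4 + 3 (base 4). Lift 5: 16093. −1: 16092.
[3] 16092 ≡ 5^(5 + 1) + 3·5^3 + 3·5^2 + 3·5 + 2 (base 5). Lift 6: 280712. −1: 280711.
[4] 280711 ≡ 6^(6 + 1) + 3·6^3 + 3·6^2 + 3·6 + 1 (base 6). Lift 7: 5765999. −1: 5765998.

280711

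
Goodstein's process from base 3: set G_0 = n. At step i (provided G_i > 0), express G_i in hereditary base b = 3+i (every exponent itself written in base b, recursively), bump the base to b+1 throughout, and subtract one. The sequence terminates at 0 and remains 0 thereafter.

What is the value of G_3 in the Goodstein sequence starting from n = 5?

step 0: 5 = 3 + 2; sub 4 for 3: 4 + 2; = 6; G_1 = 6−1 = 5
step 1: 5 = 4 + 1; sub 5 for 4: 5 + 1; = 6; G_2 = 6−1 = 5
step 2: 5 = 5; sub 6 for 5: 6; = 6; G_3 = 6−1 = 5
step 3: 5 = 5; sub 7 for 6: 5; = 5; G_4 = 5−1 = 4

5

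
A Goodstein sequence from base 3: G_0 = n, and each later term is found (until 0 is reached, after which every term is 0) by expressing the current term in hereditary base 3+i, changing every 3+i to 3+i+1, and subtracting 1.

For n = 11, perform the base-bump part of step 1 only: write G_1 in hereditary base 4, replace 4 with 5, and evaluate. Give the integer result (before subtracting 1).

26

G_0 = 11. HB_3(11) = 3^2 + 2. Bump = 18. G_1 = 17.
G_1 = 17. HB_4(17) = 4^2 + 1. Bump = 26. G_2 = 25.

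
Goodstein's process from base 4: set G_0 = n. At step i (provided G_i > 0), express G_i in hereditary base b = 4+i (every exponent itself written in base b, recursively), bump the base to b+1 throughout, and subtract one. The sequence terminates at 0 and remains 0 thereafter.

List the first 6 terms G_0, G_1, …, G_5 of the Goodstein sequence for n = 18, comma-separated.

G_0=18  [base 4] 4^2 + 2  →[4↦5]→  5^2 + 2 = 27  −1 ⇒ G_1=26
G_1=26  [base 5] 5^2 + 1  →[5↦6]→  6^2 + 1 = 37  −1 ⇒ G_2=36
G_2=36  [base 6] 6^2  →[6↦7]→  7^2 = 49  −1 ⇒ G_3=48
G_3=48  [base 7] 6·7 + 6  →[7↦8]→  6·8 + 6 = 54  −1 ⇒ G_4=53
G_4=53  [base 8] 6·8 + 5  →[8↦9]→  6·9 + 5 = 59  −1 ⇒ G_5=58

18, 26, 36, 48, 53, 58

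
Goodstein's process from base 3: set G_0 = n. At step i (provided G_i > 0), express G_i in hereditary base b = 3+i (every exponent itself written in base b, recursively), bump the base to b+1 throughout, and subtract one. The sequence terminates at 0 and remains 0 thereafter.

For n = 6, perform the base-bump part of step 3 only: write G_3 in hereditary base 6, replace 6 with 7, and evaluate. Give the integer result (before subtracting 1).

i=0: 6 = 2·3 (b=3); 3→4: 2·4 = 8; 8−1 = 7
i=1: 7 = 4 + 3 (b=4); 4→5: 5 + 3 = 8; 8−1 = 7
i=2: 7 = 5 + 2 (b=5); 5→6: 6 + 2 = 8; 8−1 = 7

8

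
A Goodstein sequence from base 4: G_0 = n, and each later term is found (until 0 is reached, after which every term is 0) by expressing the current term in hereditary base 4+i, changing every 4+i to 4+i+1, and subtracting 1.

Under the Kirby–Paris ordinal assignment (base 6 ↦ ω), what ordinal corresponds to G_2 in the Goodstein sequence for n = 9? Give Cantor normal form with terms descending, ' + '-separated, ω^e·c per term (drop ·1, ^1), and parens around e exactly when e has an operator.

[0] 9 ≡ 2·4 + 1 (base 4). Lift 5: 11. −1: 10.
[1] 10 ≡ 2·5 (base 5). Lift 6: 12. −1: 11.
[2] 11 ≡ 6 + 5 (base 6). Lift 7: 12. −1: 11.

ω + 5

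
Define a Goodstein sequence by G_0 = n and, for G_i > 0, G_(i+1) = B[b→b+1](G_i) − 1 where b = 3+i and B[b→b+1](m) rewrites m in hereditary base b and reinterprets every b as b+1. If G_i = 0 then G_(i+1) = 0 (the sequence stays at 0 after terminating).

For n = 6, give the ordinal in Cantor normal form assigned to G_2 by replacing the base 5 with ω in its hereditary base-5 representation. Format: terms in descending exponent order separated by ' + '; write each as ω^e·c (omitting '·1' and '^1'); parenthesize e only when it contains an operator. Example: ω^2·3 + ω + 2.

ω + 2

step 0: 6 = 2·3; sub 4 for 3: 2·4; = 8; G_1 = 8−1 = 7
step 1: 7 = 4 + 3; sub 5 for 4: 5 + 3; = 8; G_2 = 8−1 = 7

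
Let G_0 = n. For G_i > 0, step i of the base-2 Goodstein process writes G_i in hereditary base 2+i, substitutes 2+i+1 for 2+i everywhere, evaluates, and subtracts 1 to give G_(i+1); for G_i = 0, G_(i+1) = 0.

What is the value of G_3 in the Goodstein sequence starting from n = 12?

base 2: 12 = 2^(2 + 1) + 2^2; at 3: 3^(3 + 1) + 3^3 = 108; next = 107
base 3: 107 = 3^(3 + 1) + 2·3^2 + 2·3 + 2; at 4: 4^(4 + 1) + 2·4^2 + 2·4 + 2 = 1066; next = 1065
base 4: 1065 = 4^(4 + 1) + 2·4^2 + 2·4 + 1; at 5: 5^(5 + 1) + 2·5^2 + 2·5 + 1 = 15686; next = 15685
base 5: 15685 = 5^(5 + 1) + 2·5^2 + 2·5; at 6: 6^(6 + 1) + 2·6^2 + 2·6 = 280020; next = 280019

15685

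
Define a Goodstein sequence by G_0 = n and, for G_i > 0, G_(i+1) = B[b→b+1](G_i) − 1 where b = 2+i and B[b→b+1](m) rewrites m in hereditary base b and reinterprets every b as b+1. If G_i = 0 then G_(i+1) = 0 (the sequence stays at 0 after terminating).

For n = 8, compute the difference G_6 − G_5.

i=0: 8 = 2^(2 + 1) (b=2); 2→3: 3^(3 + 1) = 81; 81−1 = 80
i=1: 80 = 2·3^3 + 2·3^2 + 2·3 + 2 (b=3); 3→4: 2·4^4 + 2·4^2 + 2·4 + 2 = 554; 554−1 = 553
i=2: 553 = 2·4^4 + 2·4^2 + 2·4 + 1 (b=4); 4→5: 2·5^5 + 2·5^2 + 2·5 + 1 = 6311; 6311−1 = 6310
i=3: 6310 = 2·5^5 + 2·5^2 + 2·5 (b=5); 5→6: 2·6^6 + 2·6^2 + 2·6 = 93396; 93396−1 = 93395
i=4: 93395 = 2·6^6 + 2·6^2 + 6 + 5 (b=6); 6→7: 2·7^7 + 2·7^2 + 7 + 5 = 1647196; 1647196−1 = 1647195
i=5: 1647195 = 2·7^7 + 2·7^2 + 7 + 4 (b=7); 7→8: 2·8^8 + 2·8^2 + 8 + 4 = 33554572; 33554572−1 = 33554571

31907376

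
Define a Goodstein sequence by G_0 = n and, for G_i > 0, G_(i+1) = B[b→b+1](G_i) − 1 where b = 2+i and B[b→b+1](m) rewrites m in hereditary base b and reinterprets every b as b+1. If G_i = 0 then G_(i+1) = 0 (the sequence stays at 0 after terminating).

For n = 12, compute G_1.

12 —HB2→ 2^(2 + 1) + 2^2 —bump→ 3^(3 + 1) + 3^3 = 108 —(−1)→ 107
107 —HB3→ 3^(3 + 1) + 2·3^2 + 2·3 + 2 —bump→ 4^(4 + 1) + 2·4^2 + 2·4 + 2 = 1066 —(−1)→ 1065

107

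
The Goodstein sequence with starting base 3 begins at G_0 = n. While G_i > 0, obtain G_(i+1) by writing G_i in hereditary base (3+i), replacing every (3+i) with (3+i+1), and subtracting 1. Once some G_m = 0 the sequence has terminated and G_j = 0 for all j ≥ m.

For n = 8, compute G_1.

i=0: 8 = 2·3 + 2 (b=3); 3→4: 2·4 + 2 = 10; 10−1 = 9
i=1: 9 = 2·4 + 1 (b=4); 4→5: 2·5 + 1 = 11; 11−1 = 10

9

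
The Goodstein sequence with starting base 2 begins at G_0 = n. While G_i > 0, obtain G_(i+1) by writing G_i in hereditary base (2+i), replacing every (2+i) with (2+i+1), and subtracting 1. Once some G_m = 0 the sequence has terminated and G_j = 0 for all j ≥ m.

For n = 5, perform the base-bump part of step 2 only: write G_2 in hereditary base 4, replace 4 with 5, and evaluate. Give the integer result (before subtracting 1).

[0] 5 ≡ 2^2 + 1 (base 2). Lift 3: 28. −1: 27.
[1] 27 ≡ 3^3 (base 3). Lift 4: 256. −1: 255.
[2] 255 ≡ 3·4^3 + 3·4^2 + 3·4 + 3 (base 4). Lift 5: 468. −1: 467.

468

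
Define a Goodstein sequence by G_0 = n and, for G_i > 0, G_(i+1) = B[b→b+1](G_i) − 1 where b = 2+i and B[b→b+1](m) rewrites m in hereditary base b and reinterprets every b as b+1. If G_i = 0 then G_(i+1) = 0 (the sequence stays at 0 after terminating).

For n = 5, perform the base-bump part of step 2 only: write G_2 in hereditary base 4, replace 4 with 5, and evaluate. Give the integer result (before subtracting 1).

468

[0] 5 ≡ 2^2 + 1 (base 2). Lift 3: 28. −1: 27.
[1] 27 ≡ 3^3 (base 3). Lift 4: 256. −1: 255.
[2] 255 ≡ 3·4^3 + 3·4^2 + 3·4 + 3 (base 4). Lift 5: 468. −1: 467.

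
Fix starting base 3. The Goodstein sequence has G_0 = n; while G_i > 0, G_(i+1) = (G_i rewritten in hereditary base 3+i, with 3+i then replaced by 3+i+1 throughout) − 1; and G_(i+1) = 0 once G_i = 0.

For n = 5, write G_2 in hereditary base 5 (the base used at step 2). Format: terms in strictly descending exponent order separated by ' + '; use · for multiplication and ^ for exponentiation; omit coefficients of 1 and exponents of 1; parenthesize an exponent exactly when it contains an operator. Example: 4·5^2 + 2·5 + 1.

5

step 0: 5 = 3 + 2; sub 4 for 3: 4 + 2; = 6; G_1 = 6−1 = 5
step 1: 5 = 4 + 1; sub 5 for 4: 5 + 1; = 6; G_2 = 6−1 = 5
step 2: 5 = 5; sub 6 for 5: 6; = 6; G_3 = 6−1 = 5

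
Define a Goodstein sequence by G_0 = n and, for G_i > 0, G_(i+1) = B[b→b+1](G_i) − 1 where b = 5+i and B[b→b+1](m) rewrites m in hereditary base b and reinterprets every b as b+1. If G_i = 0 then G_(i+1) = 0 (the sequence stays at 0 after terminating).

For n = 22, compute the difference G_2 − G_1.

3

22 —HB5→ 4·5 + 2 —bump→ 4·6 + 2 = 26 —(−1)→ 25
25 —HB6→ 4·6 + 1 —bump→ 4·7 + 1 = 29 —(−1)→ 28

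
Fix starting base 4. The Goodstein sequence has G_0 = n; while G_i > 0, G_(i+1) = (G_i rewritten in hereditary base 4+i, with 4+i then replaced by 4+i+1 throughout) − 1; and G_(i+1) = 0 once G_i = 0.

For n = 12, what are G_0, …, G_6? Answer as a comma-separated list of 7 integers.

12 —HB4→ 3·4 —bump→ 3·5 = 15 —(−1)→ 14
14 —HB5→ 2·5 + 4 —bump→ 2·6 + 4 = 16 —(−1)→ 15
15 —HB6→ 2·6 + 3 —bump→ 2·7 + 3 = 17 —(−1)→ 16
16 —HB7→ 2·7 + 2 —bump→ 2·8 + 2 = 18 —(−1)→ 17
17 —HB8→ 2·8 + 1 —bump→ 2·9 + 1 = 19 —(−1)→ 18
18 —HB9→ 2·9 —bump→ 2·10 = 20 —(−1)→ 19

12, 14, 15, 16, 17, 18, 19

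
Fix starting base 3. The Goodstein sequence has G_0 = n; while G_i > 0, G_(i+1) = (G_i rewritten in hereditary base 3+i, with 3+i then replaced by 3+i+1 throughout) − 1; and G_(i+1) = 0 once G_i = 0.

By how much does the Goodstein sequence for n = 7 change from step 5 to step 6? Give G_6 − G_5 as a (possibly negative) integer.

0

i=0: 7 = 2·3 + 1 (b=3); 3→4: 2·4 + 1 = 9; 9−1 = 8
i=1: 8 = 2·4 (b=4); 4→5: 2·5 = 10; 10−1 = 9
i=2: 9 = 5 + 4 (b=5); 5→6: 6 + 4 = 10; 10−1 = 9
i=3: 9 = 6 + 3 (b=6); 6→7: 7 + 3 = 10; 10−1 = 9
i=4: 9 = 7 + 2 (b=7); 7→8: 8 + 2 = 10; 10−1 = 9
i=5: 9 = 8 + 1 (b=8); 8→9: 9 + 1 = 10; 10−1 = 9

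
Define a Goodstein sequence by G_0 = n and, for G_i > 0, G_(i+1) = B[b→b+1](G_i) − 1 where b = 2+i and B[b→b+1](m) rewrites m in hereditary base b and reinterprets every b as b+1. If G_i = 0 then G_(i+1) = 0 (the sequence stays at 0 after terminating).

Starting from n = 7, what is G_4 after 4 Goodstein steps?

46657

step 0: 7 = 2^2 + 2 + 1; sub 3 for 2: 3^3 + 3 + 1; = 31; G_1 = 31−1 = 30
step 1: 30 = 3^3 + 3; sub 4 for 3: 4^4 + 4; = 260; G_2 = 260−1 = 259
step 2: 259 = 4^4 + 3; sub 5 for 4: 5^5 + 3; = 3128; G_3 = 3128−1 = 3127
step 3: 3127 = 5^5 + 2; sub 6 for 5: 6^6 + 2; = 46658; G_4 = 46658−1 = 46657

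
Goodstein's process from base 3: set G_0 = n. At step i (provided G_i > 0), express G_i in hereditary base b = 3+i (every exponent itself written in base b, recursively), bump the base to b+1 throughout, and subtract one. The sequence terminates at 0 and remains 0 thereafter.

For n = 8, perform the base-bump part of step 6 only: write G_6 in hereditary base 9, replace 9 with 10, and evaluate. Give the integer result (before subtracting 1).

G_0 = 8. HB_3(8) = 2·3 + 2. Bump = 10. G_1 = 9.
G_1 = 9. HB_4(9) = 2·4 + 1. Bump = 11. G_2 = 10.
G_2 = 10. HB_5(10) = 2·5. Bump = 12. G_3 = 11.
G_3 = 11. HB_6(11) = 6 + 5. Bump = 12. G_4 = 11.
G_4 = 11. HB_7(11) = 7 + 4. Bump = 12. G_5 = 11.
G_5 = 11. HB_8(11) = 8 + 3. Bump = 12. G_6 = 11.
G_6 = 11. HB_9(11) = 9 + 2. Bump = 12. G_7 = 11.

12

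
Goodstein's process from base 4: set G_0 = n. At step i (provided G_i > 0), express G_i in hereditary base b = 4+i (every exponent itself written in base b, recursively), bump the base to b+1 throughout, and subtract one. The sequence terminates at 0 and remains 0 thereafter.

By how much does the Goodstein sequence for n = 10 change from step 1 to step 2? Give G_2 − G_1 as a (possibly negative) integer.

G_0=10  [base 4] 2·4 + 2  →[4↦5]→  2·5 + 2 = 12  −1 ⇒ G_1=11
G_1=11  [base 5] 2·5 + 1  →[5↦6]→  2·6 + 1 = 13  −1 ⇒ G_2=12

1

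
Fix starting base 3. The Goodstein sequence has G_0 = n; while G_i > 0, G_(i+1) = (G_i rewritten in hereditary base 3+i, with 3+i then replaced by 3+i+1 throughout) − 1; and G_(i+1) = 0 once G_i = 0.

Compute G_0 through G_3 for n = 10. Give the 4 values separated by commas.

10, 16, 24, 27

(0) 10|_3 = 3^2 + 1 ↦ 4^2 + 1|_4 = 17 ⇒ 16
(1) 16|_4 = 4^2 ↦ 5^2|_5 = 25 ⇒ 24
(2) 24|_5 = 4·5 + 4 ↦ 4·6 + 4|_6 = 28 ⇒ 27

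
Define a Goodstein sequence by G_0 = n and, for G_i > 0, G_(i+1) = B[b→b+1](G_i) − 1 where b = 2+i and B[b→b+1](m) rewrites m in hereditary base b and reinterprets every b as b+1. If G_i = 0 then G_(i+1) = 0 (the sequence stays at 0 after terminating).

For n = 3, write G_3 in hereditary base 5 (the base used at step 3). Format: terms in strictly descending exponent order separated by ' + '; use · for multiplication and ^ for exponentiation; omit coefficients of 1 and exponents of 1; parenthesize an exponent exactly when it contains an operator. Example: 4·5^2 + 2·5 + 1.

G_0=3  [base 2] 2 + 1  →[2↦3]→  3 + 1 = 4  −1 ⇒ G_1=3
G_1=3  [base 3] 3  →[3↦4]→  4 = 4  −1 ⇒ G_2=3
G_2=3  [base 4] 3  →[4↦5]→  3 = 3  −1 ⇒ G_3=2
G_3=2  [base 5] 2  →[5↦6]→  2 = 2  −1 ⇒ G_4=1

2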